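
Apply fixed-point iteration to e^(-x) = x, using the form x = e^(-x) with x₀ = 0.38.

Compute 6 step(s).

Equation: e^(-x) = x
Fixed-point form: x = e^(-x)
x₀ = 0.38

x_1 = g(0.380000) = 0.683861
x_2 = g(0.683861) = 0.504665
x_3 = g(0.504665) = 0.603708
x_4 = g(0.603708) = 0.546780
x_5 = g(0.546780) = 0.578810
x_6 = g(0.578810) = 0.560565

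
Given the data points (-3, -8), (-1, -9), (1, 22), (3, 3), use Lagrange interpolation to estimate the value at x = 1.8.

Lagrange interpolation formula:
P(x) = Σ yᵢ × Lᵢ(x)
where Lᵢ(x) = Π_{j≠i} (x - xⱼ)/(xᵢ - xⱼ)

L_0(1.8) = (1.8 - (-1))/(-3 - (-1)) × (1.8 - 1)/(-3 - 1) × (1.8 - 3)/(-3 - 3) = 0.056000
L_1(1.8) = (1.8 - (-3))/(-1 - (-3)) × (1.8 - 1)/(-1 - 1) × (1.8 - 3)/(-1 - 3) = -0.288000
L_2(1.8) = (1.8 - (-3))/(1 - (-3)) × (1.8 - (-1))/(1 - (-1)) × (1.8 - 3)/(1 - 3) = 1.008000
L_3(1.8) = (1.8 - (-3))/(3 - (-3)) × (1.8 - (-1))/(3 - (-1)) × (1.8 - 1)/(3 - 1) = 0.224000

P(1.8) = (-8)×L_0(1.8) + (-9)×L_1(1.8) + 22×L_2(1.8) + 3×L_3(1.8)
P(1.8) = 24.992000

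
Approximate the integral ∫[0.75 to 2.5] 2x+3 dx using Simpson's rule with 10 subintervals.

f(x) = 2x+3
a = 0.75, b = 2.5, n = 10
h = (b - a)/n = 0.175000

Simpson's rule: (h/3)[f(x₀) + 4f(x₁) + 2f(x₂) + ... + f(xₙ)]

x_0 = 0.7500, f(x_0) = 4.500000, coefficient = 1
x_1 = 0.9250, f(x_1) = 4.850000, coefficient = 4
x_2 = 1.1000, f(x_2) = 5.200000, coefficient = 2
x_3 = 1.2750, f(x_3) = 5.550000, coefficient = 4
x_4 = 1.4500, f(x_4) = 5.900000, coefficient = 2
x_5 = 1.6250, f(x_5) = 6.250000, coefficient = 4
x_6 = 1.8000, f(x_6) = 6.600000, coefficient = 2
x_7 = 1.9750, f(x_7) = 6.950000, coefficient = 4
x_8 = 2.1500, f(x_8) = 7.300000, coefficient = 2
x_9 = 2.3250, f(x_9) = 7.650000, coefficient = 4
x_10 = 2.5000, f(x_10) = 8.000000, coefficient = 1

I ≈ (0.175000/3) × 187.500000 = 10.937500
Exact value: 10.937500
Error: 0.000000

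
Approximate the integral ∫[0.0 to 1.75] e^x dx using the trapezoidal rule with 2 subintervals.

f(x) = e^x
a = 0.0, b = 1.75, n = 2
h = (b - a)/n = 0.875000

Trapezoidal rule: (h/2)[f(x₀) + 2f(x₁) + 2f(x₂) + ... + f(xₙ)]

x_0 = 0.0000, f(x_0) = 1.000000, coefficient = 1
x_1 = 0.8750, f(x_1) = 2.398875, coefficient = 2
x_2 = 1.7500, f(x_2) = 5.754603, coefficient = 1

I ≈ (0.875000/2) × 11.552353 = 5.054155
Exact value: 4.754603
Error: 0.299552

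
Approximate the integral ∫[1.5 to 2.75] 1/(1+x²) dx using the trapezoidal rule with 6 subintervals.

f(x) = 1/(1+x²)
a = 1.5, b = 2.75, n = 6
h = (b - a)/n = 0.208333

Trapezoidal rule: (h/2)[f(x₀) + 2f(x₁) + 2f(x₂) + ... + f(xₙ)]

x_0 = 1.5000, f(x_0) = 0.307692, coefficient = 1
x_1 = 1.7083, f(x_1) = 0.255206, coefficient = 2
x_2 = 1.9167, f(x_2) = 0.213967, coefficient = 2
x_3 = 2.1250, f(x_3) = 0.181303, coefficient = 2
x_4 = 2.3333, f(x_4) = 0.155172, coefficient = 2
x_5 = 2.5417, f(x_5) = 0.134047, coefficient = 2
x_6 = 2.7500, f(x_6) = 0.116788, coefficient = 1

I ≈ (0.208333/2) × 2.303872 = 0.239987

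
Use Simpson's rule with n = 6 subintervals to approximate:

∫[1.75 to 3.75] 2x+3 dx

f(x) = 2x+3
a = 1.75, b = 3.75, n = 6
h = (b - a)/n = 0.333333

Simpson's rule: (h/3)[f(x₀) + 4f(x₁) + 2f(x₂) + ... + f(xₙ)]

x_0 = 1.7500, f(x_0) = 6.500000, coefficient = 1
x_1 = 2.0833, f(x_1) = 7.166667, coefficient = 4
x_2 = 2.4167, f(x_2) = 7.833333, coefficient = 2
x_3 = 2.7500, f(x_3) = 8.500000, coefficient = 4
x_4 = 3.0833, f(x_4) = 9.166667, coefficient = 2
x_5 = 3.4167, f(x_5) = 9.833333, coefficient = 4
x_6 = 3.7500, f(x_6) = 10.500000, coefficient = 1

I ≈ (0.333333/3) × 153.000000 = 17.000000
Exact value: 17.000000
Error: 0.000000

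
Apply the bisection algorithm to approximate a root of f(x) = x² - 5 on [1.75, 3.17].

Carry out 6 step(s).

f(x) = x² - 5
Initial interval: [1.75, 3.17]

Iteration 1:
  c_1 = (1.750000 + 3.170000)/2 = 2.460000
  f(c_1) = f(2.460000) = 1.051600
  f(a) × f(c) < 0, new interval: [1.750000, 2.460000]
Iteration 2:
  c_2 = (1.750000 + 2.460000)/2 = 2.105000
  f(c_2) = f(2.105000) = -0.568975
  f(a) × f(c) ≥ 0, new interval: [2.105000, 2.460000]
Iteration 3:
  c_3 = (2.105000 + 2.460000)/2 = 2.282500
  f(c_3) = f(2.282500) = 0.209806
  f(a) × f(c) < 0, new interval: [2.105000, 2.282500]
Iteration 4:
  c_4 = (2.105000 + 2.282500)/2 = 2.193750
  f(c_4) = f(2.193750) = -0.187461
  f(a) × f(c) ≥ 0, new interval: [2.193750, 2.282500]
Iteration 5:
  c_5 = (2.193750 + 2.282500)/2 = 2.238125
  f(c_5) = f(2.238125) = 0.009204
  f(a) × f(c) < 0, new interval: [2.193750, 2.238125]
Iteration 6:
  c_6 = (2.193750 + 2.238125)/2 = 2.215937
  f(c_6) = f(2.215937) = -0.089621
  f(a) × f(c) ≥ 0, new interval: [2.215937, 2.238125]

After 6 iteration(s), the approximation is c_6 = 2.215937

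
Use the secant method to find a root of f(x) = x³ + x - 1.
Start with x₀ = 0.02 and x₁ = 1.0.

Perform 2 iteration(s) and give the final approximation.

f(x) = x³ + x - 1
x₀ = 0.02, x₁ = 1.0

Secant formula: x_{n+1} = x_n - f(x_n)(x_n - x_{n-1})/(f(x_n) - f(x_{n-1}))

Iteration 1:
  f(0.020000) = -0.979992
  f(1.000000) = 1.000000
  x_2 = 1.000000 - 1.000000×(1.000000 - 0.020000)/(1.000000 - (-0.979992))
       = 0.505049
Iteration 2:
  f(1.000000) = 1.000000
  f(0.505049) = -0.366127
  x_3 = 0.505049 - (-0.366127)×(0.505049 - 1.000000)/(-0.366127 - 1.000000)
       = 0.637697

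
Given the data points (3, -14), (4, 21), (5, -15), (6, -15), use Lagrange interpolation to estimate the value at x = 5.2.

Lagrange interpolation formula:
P(x) = Σ yᵢ × Lᵢ(x)
where Lᵢ(x) = Π_{j≠i} (x - xⱼ)/(xᵢ - xⱼ)

L_0(5.2) = (5.2 - 4)/(3 - 4) × (5.2 - 5)/(3 - 5) × (5.2 - 6)/(3 - 6) = 0.032000
L_1(5.2) = (5.2 - 3)/(4 - 3) × (5.2 - 5)/(4 - 5) × (5.2 - 6)/(4 - 6) = -0.176000
L_2(5.2) = (5.2 - 3)/(5 - 3) × (5.2 - 4)/(5 - 4) × (5.2 - 6)/(5 - 6) = 1.056000
L_3(5.2) = (5.2 - 3)/(6 - 3) × (5.2 - 4)/(6 - 4) × (5.2 - 5)/(6 - 5) = 0.088000

P(5.2) = (-14)×L_0(5.2) + 21×L_1(5.2) + (-15)×L_2(5.2) + (-15)×L_3(5.2)
P(5.2) = -21.304000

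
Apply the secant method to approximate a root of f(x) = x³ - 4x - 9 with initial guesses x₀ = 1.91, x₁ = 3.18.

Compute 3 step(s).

f(x) = x³ - 4x - 9
x₀ = 1.91, x₁ = 3.18

Secant formula: x_{n+1} = x_n - f(x_n)(x_n - x_{n-1})/(f(x_n) - f(x_{n-1}))

Iteration 1:
  f(1.910000) = -9.672129
  f(3.180000) = 10.437432
  x_2 = 3.180000 - 10.437432×(3.180000 - 1.910000)/(10.437432 - (-9.672129))
       = 2.520834
Iteration 2:
  f(3.180000) = 10.437432
  f(2.520834) = -3.064434
  x_3 = 2.520834 - (-3.064434)×(2.520834 - 3.180000)/(-3.064434 - 10.437432)
       = 2.670441
Iteration 3:
  f(2.520834) = -3.064434
  f(2.670441) = -0.638172
  x_4 = 2.670441 - (-0.638172)×(2.670441 - 2.520834)/(-0.638172 - (-3.064434))
       = 2.709791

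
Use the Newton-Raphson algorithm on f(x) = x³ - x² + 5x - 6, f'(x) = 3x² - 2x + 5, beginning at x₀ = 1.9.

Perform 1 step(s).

f(x) = x³ - x² + 5x - 6
f'(x) = 3x² - 2x + 5
x₀ = 1.9

Newton-Raphson formula: x_{n+1} = x_n - f(x_n)/f'(x_n)

Iteration 1:
  f(1.900000) = 6.749000
  f'(1.900000) = 12.030000
  x_1 = 1.900000 - 6.749000/12.030000 = 1.338986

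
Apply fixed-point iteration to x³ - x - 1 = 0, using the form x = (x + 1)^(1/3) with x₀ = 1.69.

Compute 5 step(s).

Equation: x³ - x - 1 = 0
Fixed-point form: x = (x + 1)^(1/3)
x₀ = 1.69

x_1 = g(1.690000) = 1.390755
x_2 = g(1.390755) = 1.337145
x_3 = g(1.337145) = 1.327074
x_4 = g(1.327074) = 1.325165
x_5 = g(1.325165) = 1.324803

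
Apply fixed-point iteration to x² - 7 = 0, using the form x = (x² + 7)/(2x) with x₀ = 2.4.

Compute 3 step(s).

Equation: x² - 7 = 0
Fixed-point form: x = (x² + 7)/(2x)
x₀ = 2.4

x_1 = g(2.400000) = 2.658333
x_2 = g(2.658333) = 2.645781
x_3 = g(2.645781) = 2.645751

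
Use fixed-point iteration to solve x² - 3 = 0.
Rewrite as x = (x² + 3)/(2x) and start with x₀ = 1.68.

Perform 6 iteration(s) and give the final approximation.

Equation: x² - 3 = 0
Fixed-point form: x = (x² + 3)/(2x)
x₀ = 1.68

x_1 = g(1.680000) = 1.732857
x_2 = g(1.732857) = 1.732051
x_3 = g(1.732051) = 1.732051
x_4 = g(1.732051) = 1.732051
x_5 = g(1.732051) = 1.732051
x_6 = g(1.732051) = 1.732051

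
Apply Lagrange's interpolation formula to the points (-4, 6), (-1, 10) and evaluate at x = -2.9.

Lagrange interpolation formula:
P(x) = Σ yᵢ × Lᵢ(x)
where Lᵢ(x) = Π_{j≠i} (x - xⱼ)/(xᵢ - xⱼ)

L_0(-2.9) = (-2.9 - (-1))/(-4 - (-1)) = 0.633333
L_1(-2.9) = (-2.9 - (-4))/(-1 - (-4)) = 0.366667

P(-2.9) = 6×L_0(-2.9) + 10×L_1(-2.9)
P(-2.9) = 7.466667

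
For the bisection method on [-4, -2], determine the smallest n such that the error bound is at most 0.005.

We need (b-a)/2^n ≤ 0.005
(-2 - (-4))/2^n ≤ 0.005
2/2^n ≤ 0.005
2^n ≥ 400
n ≥ log₂(400) = 8.64
n ≥ 9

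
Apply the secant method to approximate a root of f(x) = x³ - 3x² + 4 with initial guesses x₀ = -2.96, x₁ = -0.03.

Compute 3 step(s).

f(x) = x³ - 3x² + 4
x₀ = -2.96, x₁ = -0.03

Secant formula: x_{n+1} = x_n - f(x_n)(x_n - x_{n-1})/(f(x_n) - f(x_{n-1}))

Iteration 1:
  f(-2.960000) = -48.219136
  f(-0.030000) = 3.997273
  x_2 = -0.030000 - 3.997273×(-0.030000 - (-2.960000))/(3.997273 - (-48.219136))
       = -0.254297
Iteration 2:
  f(-0.030000) = 3.997273
  f(-0.254297) = 3.789554
  x_3 = -0.254297 - 3.789554×(-0.254297 - (-0.030000))/(3.789554 - 3.997273)
       = -4.346296
Iteration 3:
  f(-0.254297) = 3.789554
  f(-4.346296) = -134.773683
  x_4 = -4.346296 - (-134.773683)×(-4.346296 - (-0.254297))/(-134.773683 - 3.789554)
       = -0.366209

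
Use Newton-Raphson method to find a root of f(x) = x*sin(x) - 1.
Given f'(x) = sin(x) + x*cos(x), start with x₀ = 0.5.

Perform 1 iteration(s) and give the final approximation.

f(x) = x*sin(x) - 1
f'(x) = sin(x) + x*cos(x)
x₀ = 0.5

Newton-Raphson formula: x_{n+1} = x_n - f(x_n)/f'(x_n)

Iteration 1:
  f(0.500000) = -0.760287
  f'(0.500000) = 0.918217
  x_1 = 0.500000 - (-0.760287)/0.918217 = 1.328004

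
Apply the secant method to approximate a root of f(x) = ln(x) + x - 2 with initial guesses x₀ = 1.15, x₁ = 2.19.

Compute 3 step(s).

f(x) = ln(x) + x - 2
x₀ = 1.15, x₁ = 2.19

Secant formula: x_{n+1} = x_n - f(x_n)(x_n - x_{n-1})/(f(x_n) - f(x_{n-1}))

Iteration 1:
  f(1.150000) = -0.710238
  f(2.190000) = 0.973902
  x_2 = 2.190000 - 0.973902×(2.190000 - 1.150000)/(0.973902 - (-0.710238))
       = 1.588590
Iteration 2:
  f(2.190000) = 0.973902
  f(1.588590) = 0.051438
  x_3 = 1.588590 - 0.051438×(1.588590 - 2.190000)/(0.051438 - 0.973902)
       = 1.555055
Iteration 3:
  f(1.588590) = 0.051438
  f(1.555055) = -0.003434
  x_4 = 1.555055 - (-0.003434)×(1.555055 - 1.588590)/(-0.003434 - 0.051438)
       = 1.557154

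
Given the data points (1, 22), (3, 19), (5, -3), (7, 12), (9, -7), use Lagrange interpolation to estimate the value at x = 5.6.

Lagrange interpolation formula:
P(x) = Σ yᵢ × Lᵢ(x)
where Lᵢ(x) = Π_{j≠i} (x - xⱼ)/(xᵢ - xⱼ)

L_0(5.6) = (5.6 - 3)/(1 - 3) × (5.6 - 5)/(1 - 5) × (5.6 - 7)/(1 - 7) × (5.6 - 9)/(1 - 9) = 0.019337
L_1(5.6) = (5.6 - 1)/(3 - 1) × (5.6 - 5)/(3 - 5) × (5.6 - 7)/(3 - 7) × (5.6 - 9)/(3 - 9) = -0.136850
L_2(5.6) = (5.6 - 1)/(5 - 1) × (5.6 - 3)/(5 - 3) × (5.6 - 7)/(5 - 7) × (5.6 - 9)/(5 - 9) = 0.889525
L_3(5.6) = (5.6 - 1)/(7 - 1) × (5.6 - 3)/(7 - 3) × (5.6 - 5)/(7 - 5) × (5.6 - 9)/(7 - 9) = 0.254150
L_4(5.6) = (5.6 - 1)/(9 - 1) × (5.6 - 3)/(9 - 3) × (5.6 - 5)/(9 - 5) × (5.6 - 7)/(9 - 7) = -0.026162

P(5.6) = 22×L_0(5.6) + 19×L_1(5.6) + (-3)×L_2(5.6) + 12×L_3(5.6) + (-7)×L_4(5.6)
P(5.6) = -1.610363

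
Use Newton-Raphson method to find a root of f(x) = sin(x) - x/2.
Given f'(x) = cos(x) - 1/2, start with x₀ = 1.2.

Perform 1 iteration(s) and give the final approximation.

f(x) = sin(x) - x/2
f'(x) = cos(x) - 1/2
x₀ = 1.2

Newton-Raphson formula: x_{n+1} = x_n - f(x_n)/f'(x_n)

Iteration 1:
  f(1.200000) = 0.332039
  f'(1.200000) = -0.137642
  x_1 = 1.200000 - 0.332039/(-0.137642) = 3.612334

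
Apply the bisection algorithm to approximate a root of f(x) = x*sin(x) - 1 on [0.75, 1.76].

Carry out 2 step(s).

f(x) = x*sin(x) - 1
Initial interval: [0.75, 1.76]

Iteration 1:
  c_1 = (0.750000 + 1.760000)/2 = 1.255000
  f(c_1) = f(1.255000) = 0.192939
  f(a) × f(c) < 0, new interval: [0.750000, 1.255000]
Iteration 2:
  c_2 = (0.750000 + 1.255000)/2 = 1.002500
  f(c_2) = f(1.002500) = -0.155074
  f(a) × f(c) ≥ 0, new interval: [1.002500, 1.255000]

After 2 iteration(s), the approximation is c_2 = 1.002500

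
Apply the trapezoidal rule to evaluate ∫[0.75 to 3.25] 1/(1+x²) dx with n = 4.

f(x) = 1/(1+x²)
a = 0.75, b = 3.25, n = 4
h = (b - a)/n = 0.625000

Trapezoidal rule: (h/2)[f(x₀) + 2f(x₁) + 2f(x₂) + ... + f(xₙ)]

x_0 = 0.7500, f(x_0) = 0.640000, coefficient = 1
x_1 = 1.3750, f(x_1) = 0.345946, coefficient = 2
x_2 = 2.0000, f(x_2) = 0.200000, coefficient = 2
x_3 = 2.6250, f(x_3) = 0.126733, coefficient = 2
x_4 = 3.2500, f(x_4) = 0.086486, coefficient = 1

I ≈ (0.625000/2) × 2.071844 = 0.647451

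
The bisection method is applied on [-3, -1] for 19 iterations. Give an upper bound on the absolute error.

Bisection error bound: |error| ≤ (b-a)/2^n
|error| ≤ (-1 - (-3))/2^19 = 2/2^19
|error| ≤ 0.0000038147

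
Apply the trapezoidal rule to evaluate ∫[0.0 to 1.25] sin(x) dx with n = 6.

f(x) = sin(x)
a = 0.0, b = 1.25, n = 6
h = (b - a)/n = 0.208333

Trapezoidal rule: (h/2)[f(x₀) + 2f(x₁) + 2f(x₂) + ... + f(xₙ)]

x_0 = 0.0000, f(x_0) = 0.000000, coefficient = 1
x_1 = 0.2083, f(x_1) = 0.206830, coefficient = 2
x_2 = 0.4167, f(x_2) = 0.404715, coefficient = 2
x_3 = 0.6250, f(x_3) = 0.585097, coefficient = 2
x_4 = 0.8333, f(x_4) = 0.740177, coefficient = 2
x_5 = 1.0417, f(x_5) = 0.863247, coefficient = 2
x_6 = 1.2500, f(x_6) = 0.948985, coefficient = 1

I ≈ (0.208333/2) × 6.549115 = 0.682199
Exact value: 0.684678
Error: 0.002478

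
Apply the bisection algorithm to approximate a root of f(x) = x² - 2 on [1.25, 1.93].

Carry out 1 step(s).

f(x) = x² - 2
Initial interval: [1.25, 1.93]

Iteration 1:
  c_1 = (1.250000 + 1.930000)/2 = 1.590000
  f(c_1) = f(1.590000) = 0.528100
  f(a) × f(c) < 0, new interval: [1.250000, 1.590000]

After 1 iteration(s), the approximation is c_1 = 1.590000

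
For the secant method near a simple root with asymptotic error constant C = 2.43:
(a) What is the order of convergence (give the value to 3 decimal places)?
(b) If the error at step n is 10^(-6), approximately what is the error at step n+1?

(a) Secant method has superlinear convergence with order φ = (1+√5)/2 ≈ 1.618.
    This means |e_{n+1}| ≈ C|e_n|^1.618.

(b) With |e_n| = 10^(-6) and C = 2.43:
    |e_{n+1}| ≈ 2.43 × (10^(-6))^1.618 = 2.43 × 10^(-9.71)

(a) ≈ 1.618 (golden ratio); (b) |e_{n+1}| ≈ 4.758e-10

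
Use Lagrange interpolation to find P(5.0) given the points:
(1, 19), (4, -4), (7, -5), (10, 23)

Lagrange interpolation formula:
P(x) = Σ yᵢ × Lᵢ(x)
where Lᵢ(x) = Π_{j≠i} (x - xⱼ)/(xᵢ - xⱼ)

L_0(5.0) = (5.0 - 4)/(1 - 4) × (5.0 - 7)/(1 - 7) × (5.0 - 10)/(1 - 10) = -0.061728
L_1(5.0) = (5.0 - 1)/(4 - 1) × (5.0 - 7)/(4 - 7) × (5.0 - 10)/(4 - 10) = 0.740741
L_2(5.0) = (5.0 - 1)/(7 - 1) × (5.0 - 4)/(7 - 4) × (5.0 - 10)/(7 - 10) = 0.370370
L_3(5.0) = (5.0 - 1)/(10 - 1) × (5.0 - 4)/(10 - 4) × (5.0 - 7)/(10 - 7) = -0.049383

P(5.0) = 19×L_0(5.0) + (-4)×L_1(5.0) + (-5)×L_2(5.0) + 23×L_3(5.0)
P(5.0) = -7.123457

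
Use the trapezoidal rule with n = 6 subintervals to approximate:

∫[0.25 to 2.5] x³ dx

f(x) = x³
a = 0.25, b = 2.5, n = 6
h = (b - a)/n = 0.375000

Trapezoidal rule: (h/2)[f(x₀) + 2f(x₁) + 2f(x₂) + ... + f(xₙ)]

x_0 = 0.2500, f(x_0) = 0.015625, coefficient = 1
x_1 = 0.6250, f(x_1) = 0.244141, coefficient = 2
x_2 = 1.0000, f(x_2) = 1.000000, coefficient = 2
x_3 = 1.3750, f(x_3) = 2.599609, coefficient = 2
x_4 = 1.7500, f(x_4) = 5.359375, coefficient = 2
x_5 = 2.1250, f(x_5) = 9.595703, coefficient = 2
x_6 = 2.5000, f(x_6) = 15.625000, coefficient = 1

I ≈ (0.375000/2) × 53.238281 = 9.982178
Exact value: 9.764648
Error: 0.217529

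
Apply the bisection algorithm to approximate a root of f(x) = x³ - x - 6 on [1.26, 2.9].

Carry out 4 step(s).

f(x) = x³ - x - 6
Initial interval: [1.26, 2.9]

Iteration 1:
  c_1 = (1.260000 + 2.900000)/2 = 2.080000
  f(c_1) = f(2.080000) = 0.918912
  f(a) × f(c) < 0, new interval: [1.260000, 2.080000]
Iteration 2:
  c_2 = (1.260000 + 2.080000)/2 = 1.670000
  f(c_2) = f(1.670000) = -3.012537
  f(a) × f(c) ≥ 0, new interval: [1.670000, 2.080000]
Iteration 3:
  c_3 = (1.670000 + 2.080000)/2 = 1.875000
  f(c_3) = f(1.875000) = -1.283203
  f(a) × f(c) ≥ 0, new interval: [1.875000, 2.080000]
Iteration 4:
  c_4 = (1.875000 + 2.080000)/2 = 1.977500
  f(c_4) = f(1.977500) = -0.244474
  f(a) × f(c) ≥ 0, new interval: [1.977500, 2.080000]

After 4 iteration(s), the approximation is c_4 = 1.977500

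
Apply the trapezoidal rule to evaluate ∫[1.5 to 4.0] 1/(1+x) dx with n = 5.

f(x) = 1/(1+x)
a = 1.5, b = 4.0, n = 5
h = (b - a)/n = 0.500000

Trapezoidal rule: (h/2)[f(x₀) + 2f(x₁) + 2f(x₂) + ... + f(xₙ)]

x_0 = 1.5000, f(x_0) = 0.400000, coefficient = 1
x_1 = 2.0000, f(x_1) = 0.333333, coefficient = 2
x_2 = 2.5000, f(x_2) = 0.285714, coefficient = 2
x_3 = 3.0000, f(x_3) = 0.250000, coefficient = 2
x_4 = 3.5000, f(x_4) = 0.222222, coefficient = 2
x_5 = 4.0000, f(x_5) = 0.200000, coefficient = 1

I ≈ (0.500000/2) × 2.782540 = 0.695635
Exact value: 0.693147
Error: 0.002488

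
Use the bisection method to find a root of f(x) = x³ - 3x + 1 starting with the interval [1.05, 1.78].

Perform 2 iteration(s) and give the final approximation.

f(x) = x³ - 3x + 1
Initial interval: [1.05, 1.78]

Iteration 1:
  c_1 = (1.050000 + 1.780000)/2 = 1.415000
  f(c_1) = f(1.415000) = -0.411852
  f(a) × f(c) ≥ 0, new interval: [1.415000, 1.780000]
Iteration 2:
  c_2 = (1.415000 + 1.780000)/2 = 1.597500
  f(c_2) = f(1.597500) = 0.284330
  f(a) × f(c) < 0, new interval: [1.415000, 1.597500]

After 2 iteration(s), the approximation is c_2 = 1.597500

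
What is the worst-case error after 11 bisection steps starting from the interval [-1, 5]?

Bisection error bound: |error| ≤ (b-a)/2^n
|error| ≤ (5 - (-1))/2^11 = 6/2^11
|error| ≤ 0.0029296875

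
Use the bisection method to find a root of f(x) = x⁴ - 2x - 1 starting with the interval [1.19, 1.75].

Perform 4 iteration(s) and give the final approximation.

f(x) = x⁴ - 2x - 1
Initial interval: [1.19, 1.75]

Iteration 1:
  c_1 = (1.190000 + 1.750000)/2 = 1.470000
  f(c_1) = f(1.470000) = 0.729489
  f(a) × f(c) < 0, new interval: [1.190000, 1.470000]
Iteration 2:
  c_2 = (1.190000 + 1.470000)/2 = 1.330000
  f(c_2) = f(1.330000) = -0.530993
  f(a) × f(c) ≥ 0, new interval: [1.330000, 1.470000]
Iteration 3:
  c_3 = (1.330000 + 1.470000)/2 = 1.400000
  f(c_3) = f(1.400000) = 0.041600
  f(a) × f(c) < 0, new interval: [1.330000, 1.400000]
Iteration 4:
  c_4 = (1.330000 + 1.400000)/2 = 1.365000
  f(c_4) = f(1.365000) = -0.258393
  f(a) × f(c) ≥ 0, new interval: [1.365000, 1.400000]

After 4 iteration(s), the approximation is c_4 = 1.365000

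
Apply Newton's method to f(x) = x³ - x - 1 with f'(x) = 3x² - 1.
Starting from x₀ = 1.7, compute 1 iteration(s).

f(x) = x³ - x - 1
f'(x) = 3x² - 1
x₀ = 1.7

Newton-Raphson formula: x_{n+1} = x_n - f(x_n)/f'(x_n)

Iteration 1:
  f(1.700000) = 2.213000
  f'(1.700000) = 7.670000
  x_1 = 1.700000 - 2.213000/7.670000 = 1.411473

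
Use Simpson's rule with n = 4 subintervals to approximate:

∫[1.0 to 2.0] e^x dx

f(x) = e^x
a = 1.0, b = 2.0, n = 4
h = (b - a)/n = 0.250000

Simpson's rule: (h/3)[f(x₀) + 4f(x₁) + 2f(x₂) + ... + f(xₙ)]

x_0 = 1.0000, f(x_0) = 2.718282, coefficient = 1
x_1 = 1.2500, f(x_1) = 3.490343, coefficient = 4
x_2 = 1.5000, f(x_2) = 4.481689, coefficient = 2
x_3 = 1.7500, f(x_3) = 5.754603, coefficient = 4
x_4 = 2.0000, f(x_4) = 7.389056, coefficient = 1

I ≈ (0.250000/3) × 56.050499 = 4.670875
Exact value: 4.670774
Error: 0.000101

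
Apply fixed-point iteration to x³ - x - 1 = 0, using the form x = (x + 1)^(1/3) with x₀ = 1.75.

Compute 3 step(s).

Equation: x³ - x - 1 = 0
Fixed-point form: x = (x + 1)^(1/3)
x₀ = 1.75

x_1 = g(1.750000) = 1.401020
x_2 = g(1.401020) = 1.339055
x_3 = g(1.339055) = 1.327436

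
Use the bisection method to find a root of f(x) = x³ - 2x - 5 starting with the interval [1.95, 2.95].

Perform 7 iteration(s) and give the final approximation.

f(x) = x³ - 2x - 5
Initial interval: [1.95, 2.95]

Iteration 1:
  c_1 = (1.950000 + 2.950000)/2 = 2.450000
  f(c_1) = f(2.450000) = 4.806125
  f(a) × f(c) < 0, new interval: [1.950000, 2.450000]
Iteration 2:
  c_2 = (1.950000 + 2.450000)/2 = 2.200000
  f(c_2) = f(2.200000) = 1.248000
  f(a) × f(c) < 0, new interval: [1.950000, 2.200000]
Iteration 3:
  c_3 = (1.950000 + 2.200000)/2 = 2.075000
  f(c_3) = f(2.075000) = -0.215828
  f(a) × f(c) ≥ 0, new interval: [2.075000, 2.200000]
Iteration 4:
  c_4 = (2.075000 + 2.200000)/2 = 2.137500
  f(c_4) = f(2.137500) = 0.491037
  f(a) × f(c) < 0, new interval: [2.075000, 2.137500]
Iteration 5:
  c_5 = (2.075000 + 2.137500)/2 = 2.106250
  f(c_5) = f(2.106250) = 0.131434
  f(a) × f(c) < 0, new interval: [2.075000, 2.106250]
Iteration 6:
  c_6 = (2.075000 + 2.106250)/2 = 2.090625
  f(c_6) = f(2.090625) = -0.043728
  f(a) × f(c) ≥ 0, new interval: [2.090625, 2.106250]
Iteration 7:
  c_7 = (2.090625 + 2.106250)/2 = 2.098438
  f(c_7) = f(2.098438) = 0.043469
  f(a) × f(c) < 0, new interval: [2.090625, 2.098438]

After 7 iteration(s), the approximation is c_7 = 2.098438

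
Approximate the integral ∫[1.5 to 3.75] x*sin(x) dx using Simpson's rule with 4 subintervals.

f(x) = x*sin(x)
a = 1.5, b = 3.75, n = 4
h = (b - a)/n = 0.562500

Simpson's rule: (h/3)[f(x₀) + 4f(x₁) + 2f(x₂) + ... + f(xₙ)]

x_0 = 1.5000, f(x_0) = 1.496242, coefficient = 1
x_1 = 2.0625, f(x_1) = 1.818155, coefficient = 4
x_2 = 2.6250, f(x_2) = 1.296541, coefficient = 2
x_3 = 3.1875, f(x_3) = -0.146278, coefficient = 4
x_4 = 3.7500, f(x_4) = -2.143355, coefficient = 1

I ≈ (0.562500/3) × 8.633477 = 1.618777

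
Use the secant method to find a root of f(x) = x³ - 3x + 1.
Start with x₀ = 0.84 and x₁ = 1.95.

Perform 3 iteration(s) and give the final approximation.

f(x) = x³ - 3x + 1
x₀ = 0.84, x₁ = 1.95

Secant formula: x_{n+1} = x_n - f(x_n)(x_n - x_{n-1})/(f(x_n) - f(x_{n-1}))

Iteration 1:
  f(0.840000) = -0.927296
  f(1.950000) = 2.564875
  x_2 = 1.950000 - 2.564875×(1.950000 - 0.840000)/(2.564875 - (-0.927296))
       = 1.134745
Iteration 2:
  f(1.950000) = 2.564875
  f(1.134745) = -0.943085
  x_3 = 1.134745 - (-0.943085)×(1.134745 - 1.950000)/(-0.943085 - 2.564875)
       = 1.353919
Iteration 3:
  f(1.134745) = -0.943085
  f(1.353919) = -0.579892
  x_4 = 1.353919 - (-0.579892)×(1.353919 - 1.134745)/(-0.579892 - (-0.943085))
       = 1.703864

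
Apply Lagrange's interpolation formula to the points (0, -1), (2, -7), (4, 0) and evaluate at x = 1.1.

Lagrange interpolation formula:
P(x) = Σ yᵢ × Lᵢ(x)
where Lᵢ(x) = Π_{j≠i} (x - xⱼ)/(xᵢ - xⱼ)

L_0(1.1) = (1.1 - 2)/(0 - 2) × (1.1 - 4)/(0 - 4) = 0.326250
L_1(1.1) = (1.1 - 0)/(2 - 0) × (1.1 - 4)/(2 - 4) = 0.797500
L_2(1.1) = (1.1 - 0)/(4 - 0) × (1.1 - 2)/(4 - 2) = -0.123750

P(1.1) = (-1)×L_0(1.1) + (-7)×L_1(1.1) + 0×L_2(1.1)
P(1.1) = -5.908750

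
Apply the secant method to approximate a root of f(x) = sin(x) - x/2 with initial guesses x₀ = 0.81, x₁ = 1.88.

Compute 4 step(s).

f(x) = sin(x) - x/2
x₀ = 0.81, x₁ = 1.88

Secant formula: x_{n+1} = x_n - f(x_n)(x_n - x_{n-1})/(f(x_n) - f(x_{n-1}))

Iteration 1:
  f(0.810000) = 0.319287
  f(1.880000) = 0.012576
  x_2 = 1.880000 - 0.012576×(1.880000 - 0.810000)/(0.012576 - 0.319287)
       = 1.923874
Iteration 2:
  f(1.880000) = 0.012576
  f(1.923874) = -0.023624
  x_3 = 1.923874 - (-0.023624)×(1.923874 - 1.880000)/(-0.023624 - 0.012576)
       = 1.895242
Iteration 3:
  f(1.923874) = -0.023624
  f(1.895242) = 0.000206
  x_4 = 1.895242 - 0.000206×(1.895242 - 1.923874)/(0.000206 - (-0.023624))
       = 1.895490
Iteration 4:
  f(1.895242) = 0.000206
  f(1.895490) = 0.000003
  x_5 = 1.895490 - 0.000003×(1.895490 - 1.895242)/(0.000003 - 0.000206)
       = 1.895494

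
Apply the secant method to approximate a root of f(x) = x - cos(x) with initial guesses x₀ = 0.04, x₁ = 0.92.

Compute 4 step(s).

f(x) = x - cos(x)
x₀ = 0.04, x₁ = 0.92

Secant formula: x_{n+1} = x_n - f(x_n)(x_n - x_{n-1})/(f(x_n) - f(x_{n-1}))

Iteration 1:
  f(0.040000) = -0.959200
  f(0.920000) = 0.314180
  x_2 = 0.920000 - 0.314180×(0.920000 - 0.040000)/(0.314180 - (-0.959200))
       = 0.702878
Iteration 2:
  f(0.920000) = 0.314180
  f(0.702878) = -0.060106
  x_3 = 0.702878 - (-0.060106)×(0.702878 - 0.920000)/(-0.060106 - 0.314180)
       = 0.737746
Iteration 3:
  f(0.702878) = -0.060106
  f(0.737746) = -0.002241
  x_4 = 0.737746 - (-0.002241)×(0.737746 - 0.702878)/(-0.002241 - (-0.060106))
       = 0.739096
Iteration 4:
  f(0.737746) = -0.002241
  f(0.739096) = 0.000018
  x_5 = 0.739096 - 0.000018×(0.739096 - 0.737746)/(0.000018 - (-0.002241))
       = 0.739085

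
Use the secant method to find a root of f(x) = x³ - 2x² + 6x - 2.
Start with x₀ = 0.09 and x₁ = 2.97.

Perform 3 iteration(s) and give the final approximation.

f(x) = x³ - 2x² + 6x - 2
x₀ = 0.09, x₁ = 2.97

Secant formula: x_{n+1} = x_n - f(x_n)(x_n - x_{n-1})/(f(x_n) - f(x_{n-1}))

Iteration 1:
  f(0.090000) = -1.475471
  f(2.970000) = 24.376273
  x_2 = 2.970000 - 24.376273×(2.970000 - 0.090000)/(24.376273 - (-1.475471))
       = 0.254374
Iteration 2:
  f(2.970000) = 24.376273
  f(0.254374) = -0.586708
  x_3 = 0.254374 - (-0.586708)×(0.254374 - 2.970000)/(-0.586708 - 24.376273)
       = 0.318200
Iteration 3:
  f(0.254374) = -0.586708
  f(0.318200) = -0.261085
  x_4 = 0.318200 - (-0.261085)×(0.318200 - 0.254374)/(-0.261085 - (-0.586708))
       = 0.369375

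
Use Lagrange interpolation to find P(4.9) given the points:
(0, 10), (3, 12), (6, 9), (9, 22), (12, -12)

Lagrange interpolation formula:
P(x) = Σ yᵢ × Lᵢ(x)
where Lᵢ(x) = Π_{j≠i} (x - xⱼ)/(xᵢ - xⱼ)

L_0(4.9) = (4.9 - 3)/(0 - 3) × (4.9 - 6)/(0 - 6) × (4.9 - 9)/(0 - 9) × (4.9 - 12)/(0 - 12) = -0.031296
L_1(4.9) = (4.9 - 0)/(3 - 0) × (4.9 - 6)/(3 - 6) × (4.9 - 9)/(3 - 9) × (4.9 - 12)/(3 - 12) = 0.322845
L_2(4.9) = (4.9 - 0)/(6 - 0) × (4.9 - 3)/(6 - 3) × (4.9 - 9)/(6 - 9) × (4.9 - 12)/(6 - 12) = 0.836463
L_3(4.9) = (4.9 - 0)/(9 - 0) × (4.9 - 3)/(9 - 3) × (4.9 - 6)/(9 - 6) × (4.9 - 12)/(9 - 12) = -0.149611
L_4(4.9) = (4.9 - 0)/(12 - 0) × (4.9 - 3)/(12 - 3) × (4.9 - 6)/(12 - 6) × (4.9 - 9)/(12 - 9) = 0.021599

P(4.9) = 10×L_0(4.9) + 12×L_1(4.9) + 9×L_2(4.9) + 22×L_3(4.9) + (-12)×L_4(4.9)
P(4.9) = 7.538718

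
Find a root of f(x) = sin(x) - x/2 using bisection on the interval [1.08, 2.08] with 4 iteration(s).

f(x) = sin(x) - x/2
Initial interval: [1.08, 2.08]

Iteration 1:
  c_1 = (1.080000 + 2.080000)/2 = 1.580000
  f(c_1) = f(1.580000) = 0.209958
  f(a) × f(c) ≥ 0, new interval: [1.580000, 2.080000]
Iteration 2:
  c_2 = (1.580000 + 2.080000)/2 = 1.830000
  f(c_2) = f(1.830000) = 0.051594
  f(a) × f(c) ≥ 0, new interval: [1.830000, 2.080000]
Iteration 3:
  c_3 = (1.830000 + 2.080000)/2 = 1.955000
  f(c_3) = f(1.955000) = -0.050403
  f(a) × f(c) < 0, new interval: [1.830000, 1.955000]
Iteration 4:
  c_4 = (1.830000 + 1.955000)/2 = 1.892500
  f(c_4) = f(1.892500) = 0.002448
  f(a) × f(c) ≥ 0, new interval: [1.892500, 1.955000]

After 4 iteration(s), the approximation is c_4 = 1.892500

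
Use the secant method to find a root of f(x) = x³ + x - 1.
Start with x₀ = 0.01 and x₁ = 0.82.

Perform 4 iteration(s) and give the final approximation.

f(x) = x³ + x - 1
x₀ = 0.01, x₁ = 0.82

Secant formula: x_{n+1} = x_n - f(x_n)(x_n - x_{n-1})/(f(x_n) - f(x_{n-1}))

Iteration 1:
  f(0.010000) = -0.989999
  f(0.820000) = 0.371368
  x_2 = 0.820000 - 0.371368×(0.820000 - 0.010000)/(0.371368 - (-0.989999))
       = 0.599040
Iteration 2:
  f(0.820000) = 0.371368
  f(0.599040) = -0.185996
  x_3 = 0.599040 - (-0.185996)×(0.599040 - 0.820000)/(-0.185996 - 0.371368)
       = 0.672776
Iteration 3:
  f(0.599040) = -0.185996
  f(0.672776) = -0.022708
  x_4 = 0.672776 - (-0.022708)×(0.672776 - 0.599040)/(-0.022708 - (-0.185996))
       = 0.683030
Iteration 4:
  f(0.672776) = -0.022708
  f(0.683030) = 0.001684
  x_5 = 0.683030 - 0.001684×(0.683030 - 0.672776)/(0.001684 - (-0.022708))
       = 0.682322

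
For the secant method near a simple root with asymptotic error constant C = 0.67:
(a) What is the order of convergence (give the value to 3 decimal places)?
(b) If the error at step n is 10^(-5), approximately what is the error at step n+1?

(a) Secant method has superlinear convergence with order φ = (1+√5)/2 ≈ 1.618.
    This means |e_{n+1}| ≈ C|e_n|^1.618.

(b) With |e_n| = 10^(-5) and C = 0.67:
    |e_{n+1}| ≈ 0.67 × (10^(-5))^1.618 = 0.67 × 10^(-8.09)

(a) ≈ 1.618 (golden ratio); (b) |e_{n+1}| ≈ 5.444e-09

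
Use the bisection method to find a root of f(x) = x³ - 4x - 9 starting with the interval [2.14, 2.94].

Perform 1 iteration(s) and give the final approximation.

f(x) = x³ - 4x - 9
Initial interval: [2.14, 2.94]

Iteration 1:
  c_1 = (2.140000 + 2.940000)/2 = 2.540000
  f(c_1) = f(2.540000) = -2.772936
  f(a) × f(c) ≥ 0, new interval: [2.540000, 2.940000]

After 1 iteration(s), the approximation is c_1 = 2.540000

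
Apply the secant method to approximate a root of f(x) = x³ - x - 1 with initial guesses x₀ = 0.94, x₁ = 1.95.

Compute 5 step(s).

f(x) = x³ - x - 1
x₀ = 0.94, x₁ = 1.95

Secant formula: x_{n+1} = x_n - f(x_n)(x_n - x_{n-1})/(f(x_n) - f(x_{n-1}))

Iteration 1:
  f(0.940000) = -1.109416
  f(1.950000) = 4.464875
  x_2 = 1.950000 - 4.464875×(1.950000 - 0.940000)/(4.464875 - (-1.109416))
       = 1.141014
Iteration 2:
  f(1.950000) = 4.464875
  f(1.141014) = -0.655513
  x_3 = 1.141014 - (-0.655513)×(1.141014 - 1.950000)/(-0.655513 - 4.464875)
       = 1.244581
Iteration 3:
  f(1.141014) = -0.655513
  f(1.244581) = -0.316749
  x_4 = 1.244581 - (-0.316749)×(1.244581 - 1.141014)/(-0.316749 - (-0.655513))
       = 1.341417
Iteration 4:
  f(1.244581) = -0.316749
  f(1.341417) = 0.072327
  x_5 = 1.341417 - 0.072327×(1.341417 - 1.244581)/(0.072327 - (-0.316749))
       = 1.323415
Iteration 5:
  f(1.341417) = 0.072327
  f(1.323415) = -0.005548
  x_6 = 1.323415 - (-0.005548)×(1.323415 - 1.341417)/(-0.005548 - 0.072327)
       = 1.324698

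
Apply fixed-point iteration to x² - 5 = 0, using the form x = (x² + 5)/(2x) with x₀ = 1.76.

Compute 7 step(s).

Equation: x² - 5 = 0
Fixed-point form: x = (x² + 5)/(2x)
x₀ = 1.76

x_1 = g(1.760000) = 2.300455
x_2 = g(2.300455) = 2.236969
x_3 = g(2.236969) = 2.236068
x_4 = g(2.236068) = 2.236068
x_5 = g(2.236068) = 2.236068
x_6 = g(2.236068) = 2.236068
x_7 = g(2.236068) = 2.236068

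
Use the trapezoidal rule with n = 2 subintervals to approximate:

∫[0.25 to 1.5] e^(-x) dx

f(x) = e^(-x)
a = 0.25, b = 1.5, n = 2
h = (b - a)/n = 0.625000

Trapezoidal rule: (h/2)[f(x₀) + 2f(x₁) + 2f(x₂) + ... + f(xₙ)]

x_0 = 0.2500, f(x_0) = 0.778801, coefficient = 1
x_1 = 0.8750, f(x_1) = 0.416862, coefficient = 2
x_2 = 1.5000, f(x_2) = 0.223130, coefficient = 1

I ≈ (0.625000/2) × 1.835655 = 0.573642
Exact value: 0.555671
Error: 0.017972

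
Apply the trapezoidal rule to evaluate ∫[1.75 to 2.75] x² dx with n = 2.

f(x) = x²
a = 1.75, b = 2.75, n = 2
h = (b - a)/n = 0.500000

Trapezoidal rule: (h/2)[f(x₀) + 2f(x₁) + 2f(x₂) + ... + f(xₙ)]

x_0 = 1.7500, f(x_0) = 3.062500, coefficient = 1
x_1 = 2.2500, f(x_1) = 5.062500, coefficient = 2
x_2 = 2.7500, f(x_2) = 7.562500, coefficient = 1

I ≈ (0.500000/2) × 20.750000 = 5.187500
Exact value: 5.145833
Error: 0.041667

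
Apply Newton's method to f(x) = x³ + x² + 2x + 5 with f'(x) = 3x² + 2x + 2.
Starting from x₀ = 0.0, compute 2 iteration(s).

f(x) = x³ + x² + 2x + 5
f'(x) = 3x² + 2x + 2
x₀ = 0.0

Newton-Raphson formula: x_{n+1} = x_n - f(x_n)/f'(x_n)

Iteration 1:
  f(0.000000) = 5.000000
  f'(0.000000) = 2.000000
  x_1 = 0.000000 - 5.000000/2.000000 = -2.500000
Iteration 2:
  f(-2.500000) = -9.375000
  f'(-2.500000) = 15.750000
  x_2 = -2.500000 - (-9.375000)/15.750000 = -1.904762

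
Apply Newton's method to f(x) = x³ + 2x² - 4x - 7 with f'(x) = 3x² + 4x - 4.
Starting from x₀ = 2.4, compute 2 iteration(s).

f(x) = x³ + 2x² - 4x - 7
f'(x) = 3x² + 4x - 4
x₀ = 2.4

Newton-Raphson formula: x_{n+1} = x_n - f(x_n)/f'(x_n)

Iteration 1:
  f(2.400000) = 8.744000
  f'(2.400000) = 22.880000
  x_1 = 2.400000 - 8.744000/22.880000 = 2.017832
Iteration 2:
  f(2.017832) = 1.287864
  f'(2.017832) = 16.286269
  x_2 = 2.017832 - 1.287864/16.286269 = 1.938755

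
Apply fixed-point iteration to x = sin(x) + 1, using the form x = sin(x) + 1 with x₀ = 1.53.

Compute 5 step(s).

Equation: x = sin(x) + 1
Fixed-point form: x = sin(x) + 1
x₀ = 1.53

x_1 = g(1.530000) = 1.999168
x_2 = g(1.999168) = 1.909643
x_3 = g(1.909643) = 1.943139
x_4 = g(1.943139) = 1.931478
x_5 = g(1.931478) = 1.935657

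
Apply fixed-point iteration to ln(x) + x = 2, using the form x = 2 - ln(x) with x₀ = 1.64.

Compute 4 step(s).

Equation: ln(x) + x = 2
Fixed-point form: x = 2 - ln(x)
x₀ = 1.64

x_1 = g(1.640000) = 1.505304
x_2 = g(1.505304) = 1.591005
x_3 = g(1.591005) = 1.535634
x_4 = g(1.535634) = 1.571057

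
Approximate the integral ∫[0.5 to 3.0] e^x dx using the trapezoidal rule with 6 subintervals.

f(x) = e^x
a = 0.5, b = 3.0, n = 6
h = (b - a)/n = 0.416667

Trapezoidal rule: (h/2)[f(x₀) + 2f(x₁) + 2f(x₂) + ... + f(xₙ)]

x_0 = 0.5000, f(x_0) = 1.648721, coefficient = 1
x_1 = 0.9167, f(x_1) = 2.500940, coefficient = 2
x_2 = 1.3333, f(x_2) = 3.793668, coefficient = 2
x_3 = 1.7500, f(x_3) = 5.754603, coefficient = 2
x_4 = 2.1667, f(x_4) = 8.729138, coefficient = 2
x_5 = 2.5833, f(x_5) = 13.241202, coefficient = 2
x_6 = 3.0000, f(x_6) = 20.085537, coefficient = 1

I ≈ (0.416667/2) × 89.773360 = 18.702783
Exact value: 18.436816
Error: 0.265968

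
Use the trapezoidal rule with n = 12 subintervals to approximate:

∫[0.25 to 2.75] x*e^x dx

f(x) = x*e^x
a = 0.25, b = 2.75, n = 12
h = (b - a)/n = 0.208333

Trapezoidal rule: (h/2)[f(x₀) + 2f(x₁) + 2f(x₂) + ... + f(xₙ)]

x_0 = 0.2500, f(x_0) = 0.321006, coefficient = 1
x_1 = 0.4583, f(x_1) = 0.724825, coefficient = 2
x_2 = 0.6667, f(x_2) = 1.298489, coefficient = 2
x_3 = 0.8750, f(x_3) = 2.099016, coefficient = 2
x_4 = 1.0833, f(x_4) = 3.200721, coefficient = 2
x_5 = 1.2917, f(x_5) = 4.700176, coefficient = 2
x_6 = 1.5000, f(x_6) = 6.722534, coefficient = 2
x_7 = 1.7083, f(x_7) = 9.429580, coefficient = 2
x_8 = 1.9167, f(x_8) = 13.029998, coefficient = 2
x_9 = 2.1250, f(x_9) = 17.792407, coefficient = 2
x_10 = 2.3333, f(x_10) = 24.061937, coefficient = 2
x_11 = 2.5417, f(x_11) = 32.281254, coefficient = 2
x_12 = 2.7500, f(x_12) = 43.017238, coefficient = 1

I ≈ (0.208333/2) × 274.020118 = 28.543762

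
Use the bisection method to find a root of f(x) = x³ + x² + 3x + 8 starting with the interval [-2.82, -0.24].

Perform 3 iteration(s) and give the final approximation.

f(x) = x³ + x² + 3x + 8
Initial interval: [-2.82, -0.24]

Iteration 1:
  c_1 = (-2.820000 + (-0.240000))/2 = -1.530000
  f(c_1) = f(-1.530000) = 2.169323
  f(a) × f(c) < 0, new interval: [-2.820000, -1.530000]
Iteration 2:
  c_2 = (-2.820000 + (-1.530000))/2 = -2.175000
  f(c_2) = f(-2.175000) = -4.083484
  f(a) × f(c) ≥ 0, new interval: [-2.175000, -1.530000]
Iteration 3:
  c_3 = (-2.175000 + (-1.530000))/2 = -1.852500
  f(c_3) = f(-1.852500) = -0.483072
  f(a) × f(c) ≥ 0, new interval: [-1.852500, -1.530000]

After 3 iteration(s), the approximation is c_3 = -1.852500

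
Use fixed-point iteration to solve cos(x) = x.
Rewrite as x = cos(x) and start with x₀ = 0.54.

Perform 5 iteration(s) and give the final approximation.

Equation: cos(x) = x
Fixed-point form: x = cos(x)
x₀ = 0.54

x_1 = g(0.540000) = 0.857709
x_2 = g(0.857709) = 0.654172
x_3 = g(0.654172) = 0.793552
x_4 = g(0.793552) = 0.701318
x_5 = g(0.701318) = 0.763993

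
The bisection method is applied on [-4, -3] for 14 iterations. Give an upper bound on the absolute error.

Bisection error bound: |error| ≤ (b-a)/2^n
|error| ≤ (-3 - (-4))/2^14 = 1/2^14
|error| ≤ 0.0000610352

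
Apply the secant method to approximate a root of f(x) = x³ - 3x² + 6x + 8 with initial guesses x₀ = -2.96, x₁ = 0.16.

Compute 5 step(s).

f(x) = x³ - 3x² + 6x + 8
x₀ = -2.96, x₁ = 0.16

Secant formula: x_{n+1} = x_n - f(x_n)(x_n - x_{n-1})/(f(x_n) - f(x_{n-1}))

Iteration 1:
  f(-2.960000) = -61.979136
  f(0.160000) = 8.887296
  x_2 = 0.160000 - 8.887296×(0.160000 - (-2.960000))/(8.887296 - (-61.979136))
       = -0.231276
Iteration 2:
  f(0.160000) = 8.887296
  f(-0.231276) = 6.439504
  x_3 = -0.231276 - 6.439504×(-0.231276 - 0.160000)/(6.439504 - 8.887296)
       = -1.260623
Iteration 3:
  f(-0.231276) = 6.439504
  f(-1.260623) = -6.334597
  x_4 = -1.260623 - (-6.334597)×(-1.260623 - (-0.231276))/(-6.334597 - 6.439504)
       = -0.750177
Iteration 4:
  f(-1.260623) = -6.334597
  f(-0.750177) = 1.388473
  x_5 = -0.750177 - 1.388473×(-0.750177 - (-1.260623))/(1.388473 - (-6.334597))
       = -0.841946
Iteration 5:
  f(-0.750177) = 1.388473
  f(-0.841946) = 0.224873
  x_6 = -0.841946 - 0.224873×(-0.841946 - (-0.750177))/(0.224873 - 1.388473)
       = -0.859681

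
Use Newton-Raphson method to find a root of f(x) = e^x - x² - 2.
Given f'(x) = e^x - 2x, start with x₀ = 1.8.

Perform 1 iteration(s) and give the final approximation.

f(x) = e^x - x² - 2
f'(x) = e^x - 2x
x₀ = 1.8

Newton-Raphson formula: x_{n+1} = x_n - f(x_n)/f'(x_n)

Iteration 1:
  f(1.800000) = 0.809647
  f'(1.800000) = 2.449647
  x_1 = 1.800000 - 0.809647/2.449647 = 1.469484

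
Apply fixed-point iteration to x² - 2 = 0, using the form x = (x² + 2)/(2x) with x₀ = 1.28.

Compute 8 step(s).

Equation: x² - 2 = 0
Fixed-point form: x = (x² + 2)/(2x)
x₀ = 1.28

x_1 = g(1.280000) = 1.421250
x_2 = g(1.421250) = 1.414231
x_3 = g(1.414231) = 1.414214
x_4 = g(1.414214) = 1.414214
x_5 = g(1.414214) = 1.414214
x_6 = g(1.414214) = 1.414214
x_7 = g(1.414214) = 1.414214
x_8 = g(1.414214) = 1.414214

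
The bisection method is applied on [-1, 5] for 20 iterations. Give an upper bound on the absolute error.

Bisection error bound: |error| ≤ (b-a)/2^n
|error| ≤ (5 - (-1))/2^20 = 6/2^20
|error| ≤ 0.0000057220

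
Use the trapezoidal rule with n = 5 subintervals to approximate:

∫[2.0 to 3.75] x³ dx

f(x) = x³
a = 2.0, b = 3.75, n = 5
h = (b - a)/n = 0.350000

Trapezoidal rule: (h/2)[f(x₀) + 2f(x₁) + 2f(x₂) + ... + f(xₙ)]

x_0 = 2.0000, f(x_0) = 8.000000, coefficient = 1
x_1 = 2.3500, f(x_1) = 12.977875, coefficient = 2
x_2 = 2.7000, f(x_2) = 19.683000, coefficient = 2
x_3 = 3.0500, f(x_3) = 28.372625, coefficient = 2
x_4 = 3.4000, f(x_4) = 39.304000, coefficient = 2
x_5 = 3.7500, f(x_5) = 52.734375, coefficient = 1

I ≈ (0.350000/2) × 261.409375 = 45.746641
Exact value: 45.438477
Error: 0.308164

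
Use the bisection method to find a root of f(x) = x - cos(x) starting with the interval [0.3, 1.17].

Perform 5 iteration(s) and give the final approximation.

f(x) = x - cos(x)
Initial interval: [0.3, 1.17]

Iteration 1:
  c_1 = (0.300000 + 1.170000)/2 = 0.735000
  f(c_1) = f(0.735000) = -0.006831
  f(a) × f(c) ≥ 0, new interval: [0.735000, 1.170000]
Iteration 2:
  c_2 = (0.735000 + 1.170000)/2 = 0.952500
  f(c_2) = f(0.952500) = 0.372852
  f(a) × f(c) < 0, new interval: [0.735000, 0.952500]
Iteration 3:
  c_3 = (0.735000 + 0.952500)/2 = 0.843750
  f(c_3) = f(0.843750) = 0.179084
  f(a) × f(c) < 0, new interval: [0.735000, 0.843750]
Iteration 4:
  c_4 = (0.735000 + 0.843750)/2 = 0.789375
  f(c_4) = f(0.789375) = 0.085086
  f(a) × f(c) < 0, new interval: [0.735000, 0.789375]
Iteration 5:
  c_5 = (0.735000 + 0.789375)/2 = 0.762188
  f(c_5) = f(0.762188) = 0.038860
  f(a) × f(c) < 0, new interval: [0.735000, 0.762188]

After 5 iteration(s), the approximation is c_5 = 0.762188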